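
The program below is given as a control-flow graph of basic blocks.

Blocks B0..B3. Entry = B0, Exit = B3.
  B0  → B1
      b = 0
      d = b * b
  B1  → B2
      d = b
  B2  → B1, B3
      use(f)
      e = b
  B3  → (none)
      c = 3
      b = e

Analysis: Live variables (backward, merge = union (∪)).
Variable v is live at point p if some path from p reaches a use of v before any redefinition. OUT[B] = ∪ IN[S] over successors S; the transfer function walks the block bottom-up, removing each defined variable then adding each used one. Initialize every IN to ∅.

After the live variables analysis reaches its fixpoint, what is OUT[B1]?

Converged values:
  B0:  IN={f}  OUT={b, f}
  B1:  IN={b, f}  OUT={b, f}
  B2:  IN={b, f}  OUT={b, e, f}
  B3:  IN={e}  OUT={}

Merge at B1: OUT[B1] = IN[B2] = {b, f}

Answer: {b, f}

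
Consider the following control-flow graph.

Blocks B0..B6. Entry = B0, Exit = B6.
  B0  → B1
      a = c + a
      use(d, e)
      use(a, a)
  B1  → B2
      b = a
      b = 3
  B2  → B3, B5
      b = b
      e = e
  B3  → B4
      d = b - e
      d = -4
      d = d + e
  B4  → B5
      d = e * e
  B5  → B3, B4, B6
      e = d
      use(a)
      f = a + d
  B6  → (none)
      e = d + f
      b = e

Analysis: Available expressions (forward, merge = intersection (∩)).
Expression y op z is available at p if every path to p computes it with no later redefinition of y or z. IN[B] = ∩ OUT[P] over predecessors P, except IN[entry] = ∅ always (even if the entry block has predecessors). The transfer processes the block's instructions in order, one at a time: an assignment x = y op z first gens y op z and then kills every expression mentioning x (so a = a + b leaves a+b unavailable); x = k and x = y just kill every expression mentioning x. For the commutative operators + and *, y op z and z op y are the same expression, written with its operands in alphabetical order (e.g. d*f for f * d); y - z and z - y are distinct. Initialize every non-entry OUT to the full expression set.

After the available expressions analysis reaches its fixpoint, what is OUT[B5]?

Per-block solution:
  B0: | IN={} | OUT={}
  B1: | IN={} | OUT={}
  B2: | IN={} | OUT={}
  B3: | IN={} | OUT={b-e}
  B4: | IN={} | OUT={e*e}
  B5: | IN={} | OUT={a+d}
  B6: | IN={a+d} | OUT={a+d, d+f}

Merge at B5: IN[B5] = OUT[B2] ∩ OUT[B4] = {}
Applying B5's transfer function to that IN value gives OUT[B5] (row B5 above).

Answer: {a+d}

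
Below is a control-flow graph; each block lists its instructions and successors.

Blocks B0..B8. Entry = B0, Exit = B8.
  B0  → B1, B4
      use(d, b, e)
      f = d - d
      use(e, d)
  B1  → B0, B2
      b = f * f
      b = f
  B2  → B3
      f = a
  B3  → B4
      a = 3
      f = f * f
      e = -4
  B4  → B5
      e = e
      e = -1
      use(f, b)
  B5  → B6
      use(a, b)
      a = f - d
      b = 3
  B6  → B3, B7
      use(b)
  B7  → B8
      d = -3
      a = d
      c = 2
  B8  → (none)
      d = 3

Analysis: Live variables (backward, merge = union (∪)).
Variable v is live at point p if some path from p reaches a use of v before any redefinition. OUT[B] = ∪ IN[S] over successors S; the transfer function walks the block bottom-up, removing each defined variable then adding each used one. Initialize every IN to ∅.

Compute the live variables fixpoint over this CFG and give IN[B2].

Answer: {a, b, d}

Working:
Converged values:
  B0:   IN={a, b, d, e}   OUT={a, b, d, e, f}
  B1:   IN={a, d, e, f}   OUT={a, b, d, e}
  B2:   IN={a, b, d}   OUT={b, d, f}
  B3:   IN={b, d, f}   OUT={a, b, d, e, f}
  B4:   IN={a, b, d, e, f}   OUT={a, b, d, f}
  B5:   IN={a, b, d, f}   OUT={b, d, f}
  B6:   IN={b, d, f}   OUT={b, d, f}
  B7:   IN={}   OUT={}
  B8:   IN={}   OUT={}

Merge at B2: OUT[B2] = IN[B3] = {b, d, f}
Applying B2's transfer function to that OUT value gives IN[B2] (row B2 above).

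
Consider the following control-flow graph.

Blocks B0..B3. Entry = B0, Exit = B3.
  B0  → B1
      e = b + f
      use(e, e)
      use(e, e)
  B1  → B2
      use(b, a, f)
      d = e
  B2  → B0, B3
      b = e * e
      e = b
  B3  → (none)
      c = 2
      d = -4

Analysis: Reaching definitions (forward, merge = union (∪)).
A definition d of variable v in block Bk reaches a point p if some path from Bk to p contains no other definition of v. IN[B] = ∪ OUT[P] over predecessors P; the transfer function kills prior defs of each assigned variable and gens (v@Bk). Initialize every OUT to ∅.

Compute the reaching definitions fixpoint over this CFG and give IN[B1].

Converged values:
  B0:   IN={b@B2, d@B1, e@B2}   OUT={b@B2, d@B1, e@B0}
  B1:   IN={b@B2, d@B1, e@B0}   OUT={b@B2, d@B1, e@B0}
  B2:   IN={b@B2, d@B1, e@B0}   OUT={b@B2, d@B1, e@B2}
  B3:   IN={b@B2, d@B1, e@B2}   OUT={b@B2, c@B3, d@B3, e@B2}

Merge at B1: IN[B1] = OUT[B0] = {b@B2, d@B1, e@B0}

Answer: {b@B2, d@B1, e@B0}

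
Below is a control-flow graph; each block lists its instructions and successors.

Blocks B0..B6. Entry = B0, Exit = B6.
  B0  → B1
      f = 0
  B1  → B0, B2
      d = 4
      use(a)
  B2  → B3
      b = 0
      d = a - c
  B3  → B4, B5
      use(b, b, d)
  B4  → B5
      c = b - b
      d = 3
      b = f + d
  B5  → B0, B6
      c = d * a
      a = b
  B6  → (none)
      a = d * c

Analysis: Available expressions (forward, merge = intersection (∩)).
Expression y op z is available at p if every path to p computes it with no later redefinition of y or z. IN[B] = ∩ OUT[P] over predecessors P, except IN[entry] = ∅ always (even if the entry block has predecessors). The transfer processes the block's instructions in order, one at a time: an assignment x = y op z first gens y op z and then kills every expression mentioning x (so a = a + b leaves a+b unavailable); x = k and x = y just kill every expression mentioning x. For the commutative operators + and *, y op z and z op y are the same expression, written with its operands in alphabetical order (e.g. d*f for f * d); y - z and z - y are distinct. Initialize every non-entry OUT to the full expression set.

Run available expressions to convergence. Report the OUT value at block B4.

Fixpoint table:
  B0:   IN={}   OUT={}
  B1:   IN={}   OUT={}
  B2:   IN={}   OUT={a-c}
  B3:   IN={a-c}   OUT={a-c}
  B4:   IN={a-c}   OUT={d+f}
  B5:   IN={}   OUT={}
  B6:   IN={}   OUT={c*d}

Merge at B4: IN[B4] = OUT[B3] = {a-c}
Applying B4's transfer function to that IN value gives OUT[B4] (row B4 above).

Answer: {d+f}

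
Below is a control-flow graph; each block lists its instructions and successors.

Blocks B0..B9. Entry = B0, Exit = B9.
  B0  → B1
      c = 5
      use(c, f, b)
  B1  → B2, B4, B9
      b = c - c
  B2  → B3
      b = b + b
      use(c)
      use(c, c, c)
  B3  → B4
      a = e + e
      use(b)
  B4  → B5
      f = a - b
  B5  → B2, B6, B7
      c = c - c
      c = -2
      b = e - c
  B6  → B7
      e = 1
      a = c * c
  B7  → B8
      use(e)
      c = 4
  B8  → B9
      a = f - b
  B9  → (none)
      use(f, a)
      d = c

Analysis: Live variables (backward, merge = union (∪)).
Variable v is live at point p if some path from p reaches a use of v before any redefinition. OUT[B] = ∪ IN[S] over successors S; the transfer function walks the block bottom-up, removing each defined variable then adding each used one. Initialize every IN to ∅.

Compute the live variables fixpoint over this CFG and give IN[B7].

Per-block solution:
  B0:  IN={a, b, e, f}  OUT={a, c, e, f}
  B1:  IN={a, c, e, f}  OUT={a, b, c, e, f}
  B2:  IN={b, c, e}  OUT={b, c, e}
  B3:  IN={b, c, e}  OUT={a, b, c, e}
  B4:  IN={a, b, c, e}  OUT={c, e, f}
  B5:  IN={c, e, f}  OUT={b, c, e, f}
  B6:  IN={b, c, f}  OUT={b, e, f}
  B7:  IN={b, e, f}  OUT={b, c, f}
  B8:  IN={b, c, f}  OUT={a, c, f}
  B9:  IN={a, c, f}  OUT={}

Merge at B7: OUT[B7] = IN[B8] = {b, c, f}
Applying B7's transfer function to that OUT value gives IN[B7] (row B7 above).

Answer: {b, e, f}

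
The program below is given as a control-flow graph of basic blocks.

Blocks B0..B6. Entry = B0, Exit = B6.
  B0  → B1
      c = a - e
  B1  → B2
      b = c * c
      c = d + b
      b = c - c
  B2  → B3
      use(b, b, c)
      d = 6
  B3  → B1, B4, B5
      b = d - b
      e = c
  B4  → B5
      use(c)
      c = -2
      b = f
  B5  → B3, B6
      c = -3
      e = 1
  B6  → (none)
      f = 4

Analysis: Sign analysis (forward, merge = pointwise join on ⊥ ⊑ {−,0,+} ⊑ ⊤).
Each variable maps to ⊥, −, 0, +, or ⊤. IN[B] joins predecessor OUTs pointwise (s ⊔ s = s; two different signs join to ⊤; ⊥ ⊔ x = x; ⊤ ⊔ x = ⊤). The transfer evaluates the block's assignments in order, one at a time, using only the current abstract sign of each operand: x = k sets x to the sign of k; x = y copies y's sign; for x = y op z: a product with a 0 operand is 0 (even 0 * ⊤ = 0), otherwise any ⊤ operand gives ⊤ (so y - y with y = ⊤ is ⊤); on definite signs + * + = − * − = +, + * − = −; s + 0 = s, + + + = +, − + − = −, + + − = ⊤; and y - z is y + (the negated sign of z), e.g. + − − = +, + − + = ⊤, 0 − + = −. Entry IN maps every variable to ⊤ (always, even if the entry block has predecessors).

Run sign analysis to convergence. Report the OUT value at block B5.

Answer: {a: ⊤, b: ⊤, c: -, d: +, e: +, f: ⊤}

Derivation:
Converged values:
  B0:  IN=(all ⊤)  OUT=(all ⊤)
  B1:  IN=(all ⊤)  OUT=(all ⊤)
  B2:  IN=(all ⊤)  OUT={d:+; rest ⊤}
  B3:  IN={d:+; rest ⊤}  OUT={d:+; rest ⊤}
  B4:  IN={d:+; rest ⊤}  OUT={c:-, d:+; rest ⊤}
  B5:  IN={d:+; rest ⊤}  OUT={c:-, d:+, e:+; rest ⊤}
  B6:  IN={c:-, d:+, e:+; rest ⊤}  OUT={c:-, d:+, e:+, f:+; rest ⊤}

Merge at B5: IN[B5] = OUT[B3] ⊔ OUT[B4] = {a: ⊤, b: ⊤, c: ⊤, d: +, e: ⊤, f: ⊤}
Applying B5's transfer function to that IN value gives OUT[B5] (row B5 above).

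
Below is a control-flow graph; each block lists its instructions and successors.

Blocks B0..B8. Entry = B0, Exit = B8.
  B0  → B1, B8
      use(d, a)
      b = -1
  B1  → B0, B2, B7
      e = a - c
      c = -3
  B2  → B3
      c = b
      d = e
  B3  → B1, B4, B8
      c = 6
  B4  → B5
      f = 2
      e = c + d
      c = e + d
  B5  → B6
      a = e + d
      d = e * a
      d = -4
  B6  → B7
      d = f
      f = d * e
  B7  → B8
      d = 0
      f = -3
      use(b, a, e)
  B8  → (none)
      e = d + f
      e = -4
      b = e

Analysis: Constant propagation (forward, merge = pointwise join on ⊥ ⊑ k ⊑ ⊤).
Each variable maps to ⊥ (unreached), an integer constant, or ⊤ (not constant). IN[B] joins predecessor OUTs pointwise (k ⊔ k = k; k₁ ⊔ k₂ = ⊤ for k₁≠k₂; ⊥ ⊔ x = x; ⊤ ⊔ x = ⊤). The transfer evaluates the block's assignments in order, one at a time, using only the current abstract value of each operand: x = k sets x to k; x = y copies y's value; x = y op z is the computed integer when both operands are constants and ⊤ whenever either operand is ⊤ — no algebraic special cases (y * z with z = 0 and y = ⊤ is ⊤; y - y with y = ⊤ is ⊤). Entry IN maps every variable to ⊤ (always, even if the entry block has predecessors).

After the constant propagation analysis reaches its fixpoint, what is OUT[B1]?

Converged values:
  B0: | IN=(all ⊤) | OUT={b:-1; rest ⊤}
  B1: | IN={b:-1; rest ⊤} | OUT={b:-1, c:-3; rest ⊤}
  B2: | IN={b:-1, c:-3; rest ⊤} | OUT={b:-1, c:-1; rest ⊤}
  B3: | IN={b:-1, c:-1; rest ⊤} | OUT={b:-1, c:6; rest ⊤}
  B4: | IN={b:-1, c:6; rest ⊤} | OUT={b:-1, f:2; rest ⊤}
  B5: | IN={b:-1, f:2; rest ⊤} | OUT={b:-1, d:-4, f:2; rest ⊤}
  B6: | IN={b:-1, d:-4, f:2; rest ⊤} | OUT={b:-1, d:2; rest ⊤}
  B7: | IN={b:-1; rest ⊤} | OUT={b:-1, d:0, f:-3; rest ⊤}
  B8: | IN={b:-1; rest ⊤} | OUT={b:-4, e:-4; rest ⊤}

Merge at B1: IN[B1] = OUT[B0] ⊔ OUT[B3] = {a: ⊤, b: -1, c: ⊤, d: ⊤, e: ⊤, f: ⊤}
Applying B1's transfer function to that IN value gives OUT[B1] (row B1 above).

Answer: {a: ⊤, b: -1, c: -3, d: ⊤, e: ⊤, f: ⊤}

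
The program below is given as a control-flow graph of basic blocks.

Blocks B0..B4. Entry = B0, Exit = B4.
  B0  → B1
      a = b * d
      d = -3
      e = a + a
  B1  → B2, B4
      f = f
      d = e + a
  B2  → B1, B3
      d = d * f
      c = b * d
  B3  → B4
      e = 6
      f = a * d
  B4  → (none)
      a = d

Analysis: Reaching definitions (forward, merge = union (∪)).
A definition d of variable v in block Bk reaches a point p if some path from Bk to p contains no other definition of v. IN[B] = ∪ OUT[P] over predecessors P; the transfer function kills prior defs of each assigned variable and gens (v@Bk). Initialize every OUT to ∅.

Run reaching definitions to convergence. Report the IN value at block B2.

Answer: {a@B0, c@B2, d@B1, e@B0, f@B1}

Trace:
Converged values:
  B0: | IN={} | OUT={a@B0, d@B0, e@B0}
  B1: | IN={a@B0, c@B2, d@B0, d@B2, e@B0, f@B1} | OUT={a@B0, c@B2, d@B1, e@B0, f@B1}
  B2: | IN={a@B0, c@B2, d@B1, e@B0, f@B1} | OUT={a@B0, c@B2, d@B2, e@B0, f@B1}
  B3: | IN={a@B0, c@B2, d@B2, e@B0, f@B1} | OUT={a@B0, c@B2, d@B2, e@B3, f@B3}
  B4: | IN={a@B0, c@B2, d@B1, d@B2, e@B0, e@B3, f@B1, f@B3} | OUT={a@B4, c@B2, d@B1, d@B2, e@B0, e@B3, f@B1, f@B3}

Merge at B2: IN[B2] = OUT[B1] = {a@B0, c@B2, d@B1, e@B0, f@B1}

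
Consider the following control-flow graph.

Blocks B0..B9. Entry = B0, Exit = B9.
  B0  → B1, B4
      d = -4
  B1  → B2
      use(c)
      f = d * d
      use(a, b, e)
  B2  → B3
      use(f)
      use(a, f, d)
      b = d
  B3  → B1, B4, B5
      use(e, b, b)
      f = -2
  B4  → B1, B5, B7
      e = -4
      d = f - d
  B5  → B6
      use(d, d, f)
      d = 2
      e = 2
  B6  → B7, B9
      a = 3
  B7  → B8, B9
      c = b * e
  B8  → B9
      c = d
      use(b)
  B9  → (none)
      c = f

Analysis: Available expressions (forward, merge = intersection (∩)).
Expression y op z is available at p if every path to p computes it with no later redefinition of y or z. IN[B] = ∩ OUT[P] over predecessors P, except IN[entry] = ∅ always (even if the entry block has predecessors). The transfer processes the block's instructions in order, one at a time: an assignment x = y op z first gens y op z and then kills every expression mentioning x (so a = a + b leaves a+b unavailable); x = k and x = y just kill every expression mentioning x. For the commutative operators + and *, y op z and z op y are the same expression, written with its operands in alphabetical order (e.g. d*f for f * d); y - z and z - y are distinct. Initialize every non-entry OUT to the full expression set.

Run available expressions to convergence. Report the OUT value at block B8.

Converged values:
  B0:   IN={}   OUT={}
  B1:   IN={}   OUT={d*d}
  B2:   IN={d*d}   OUT={d*d}
  B3:   IN={d*d}   OUT={d*d}
  B4:   IN={}   OUT={}
  B5:   IN={}   OUT={}
  B6:   IN={}   OUT={}
  B7:   IN={}   OUT={b*e}
  B8:   IN={b*e}   OUT={b*e}
  B9:   IN={}   OUT={}

Merge at B8: IN[B8] = OUT[B7] = {b*e}
Applying B8's transfer function to that IN value gives OUT[B8] (row B8 above).

Answer: {b*e}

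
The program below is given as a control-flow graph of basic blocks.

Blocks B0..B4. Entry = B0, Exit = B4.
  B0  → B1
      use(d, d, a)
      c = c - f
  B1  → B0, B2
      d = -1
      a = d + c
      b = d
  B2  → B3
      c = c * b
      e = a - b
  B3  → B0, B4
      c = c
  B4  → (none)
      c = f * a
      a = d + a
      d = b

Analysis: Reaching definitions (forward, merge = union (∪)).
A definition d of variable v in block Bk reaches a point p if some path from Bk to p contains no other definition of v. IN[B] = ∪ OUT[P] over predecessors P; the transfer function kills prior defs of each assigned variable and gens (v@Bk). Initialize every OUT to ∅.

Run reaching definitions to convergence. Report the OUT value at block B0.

Answer: {a@B1, b@B1, c@B0, d@B1, e@B2}

Derivation:
Per-block solution:
  B0: | IN={a@B1, b@B1, c@B0, c@B3, d@B1, e@B2} | OUT={a@B1, b@B1, c@B0, d@B1, e@B2}
  B1: | IN={a@B1, b@B1, c@B0, d@B1, e@B2} | OUT={a@B1, b@B1, c@B0, d@B1, e@B2}
  B2: | IN={a@B1, b@B1, c@B0, d@B1, e@B2} | OUT={a@B1, b@B1, c@B2, d@B1, e@B2}
  B3: | IN={a@B1, b@B1, c@B2, d@B1, e@B2} | OUT={a@B1, b@B1, c@B3, d@B1, e@B2}
  B4: | IN={a@B1, b@B1, c@B3, d@B1, e@B2} | OUT={a@B4, b@B1, c@B4, d@B4, e@B2}

Merge at B0 (entry node, so the boundary value {} is joined with the incoming edge(s)): IN[B0] = {} ⊔ OUT[B1] ⊔ OUT[B3] = {a@B1, b@B1, c@B0, c@B3, d@B1, e@B2}
Applying B0's transfer function to that IN value gives OUT[B0] (row B0 above).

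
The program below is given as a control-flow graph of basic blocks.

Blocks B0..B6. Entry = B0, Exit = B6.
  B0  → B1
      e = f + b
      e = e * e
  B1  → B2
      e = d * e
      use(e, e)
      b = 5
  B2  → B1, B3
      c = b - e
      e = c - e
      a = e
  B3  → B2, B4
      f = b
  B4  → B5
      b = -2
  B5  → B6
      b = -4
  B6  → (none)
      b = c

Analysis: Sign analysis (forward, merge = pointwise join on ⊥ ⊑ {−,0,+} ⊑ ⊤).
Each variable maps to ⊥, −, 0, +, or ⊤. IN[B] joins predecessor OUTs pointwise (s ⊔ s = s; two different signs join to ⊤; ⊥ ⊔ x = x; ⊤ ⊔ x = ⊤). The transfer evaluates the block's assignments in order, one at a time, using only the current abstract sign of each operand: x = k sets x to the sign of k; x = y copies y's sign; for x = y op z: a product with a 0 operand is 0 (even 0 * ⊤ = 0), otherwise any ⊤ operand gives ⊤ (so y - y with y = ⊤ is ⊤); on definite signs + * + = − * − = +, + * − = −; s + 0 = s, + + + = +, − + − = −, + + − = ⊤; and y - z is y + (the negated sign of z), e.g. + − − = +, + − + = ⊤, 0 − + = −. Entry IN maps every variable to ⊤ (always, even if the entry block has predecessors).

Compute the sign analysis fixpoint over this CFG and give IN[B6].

Fixpoint table:
  B0:   IN=(all ⊤)   OUT=(all ⊤)
  B1:   IN=(all ⊤)   OUT={b:+; rest ⊤}
  B2:   IN={b:+; rest ⊤}   OUT={b:+; rest ⊤}
  B3:   IN={b:+; rest ⊤}   OUT={b:+, f:+; rest ⊤}
  B4:   IN={b:+, f:+; rest ⊤}   OUT={b:-, f:+; rest ⊤}
  B5:   IN={b:-, f:+; rest ⊤}   OUT={b:-, f:+; rest ⊤}
  B6:   IN={b:-, f:+; rest ⊤}   OUT={f:+; rest ⊤}

Merge at B6: IN[B6] = OUT[B5] = {a: ⊤, b: -, c: ⊤, d: ⊤, e: ⊤, f: +}

Answer: {a: ⊤, b: -, c: ⊤, d: ⊤, e: ⊤, f: +}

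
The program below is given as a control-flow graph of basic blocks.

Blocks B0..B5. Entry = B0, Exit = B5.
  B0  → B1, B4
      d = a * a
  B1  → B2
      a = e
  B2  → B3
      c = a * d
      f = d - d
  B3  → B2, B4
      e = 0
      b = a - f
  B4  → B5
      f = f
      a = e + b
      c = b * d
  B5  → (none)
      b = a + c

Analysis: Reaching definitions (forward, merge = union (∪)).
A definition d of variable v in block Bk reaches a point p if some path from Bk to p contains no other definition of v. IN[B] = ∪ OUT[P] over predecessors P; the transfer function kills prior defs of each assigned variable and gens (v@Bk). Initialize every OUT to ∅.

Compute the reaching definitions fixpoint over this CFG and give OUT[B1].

Answer: {a@B1, d@B0}

Derivation:
Fixpoint table:
  B0:  IN={}  OUT={d@B0}
  B1:  IN={d@B0}  OUT={a@B1, d@B0}
  B2:  IN={a@B1, b@B3, c@B2, d@B0, e@B3, f@B2}  OUT={a@B1, b@B3, c@B2, d@B0, e@B3, f@B2}
  B3:  IN={a@B1, b@B3, c@B2, d@B0, e@B3, f@B2}  OUT={a@B1, b@B3, c@B2, d@B0, e@B3, f@B2}
  B4:  IN={a@B1, b@B3, c@B2, d@B0, e@B3, f@B2}  OUT={a@B4, b@B3, c@B4, d@B0, e@B3, f@B4}
  B5:  IN={a@B4, b@B3, c@B4, d@B0, e@B3, f@B4}  OUT={a@B4, b@B5, c@B4, d@B0, e@B3, f@B4}

Merge at B1: IN[B1] = OUT[B0] = {d@B0}
Applying B1's transfer function to that IN value gives OUT[B1] (row B1 above).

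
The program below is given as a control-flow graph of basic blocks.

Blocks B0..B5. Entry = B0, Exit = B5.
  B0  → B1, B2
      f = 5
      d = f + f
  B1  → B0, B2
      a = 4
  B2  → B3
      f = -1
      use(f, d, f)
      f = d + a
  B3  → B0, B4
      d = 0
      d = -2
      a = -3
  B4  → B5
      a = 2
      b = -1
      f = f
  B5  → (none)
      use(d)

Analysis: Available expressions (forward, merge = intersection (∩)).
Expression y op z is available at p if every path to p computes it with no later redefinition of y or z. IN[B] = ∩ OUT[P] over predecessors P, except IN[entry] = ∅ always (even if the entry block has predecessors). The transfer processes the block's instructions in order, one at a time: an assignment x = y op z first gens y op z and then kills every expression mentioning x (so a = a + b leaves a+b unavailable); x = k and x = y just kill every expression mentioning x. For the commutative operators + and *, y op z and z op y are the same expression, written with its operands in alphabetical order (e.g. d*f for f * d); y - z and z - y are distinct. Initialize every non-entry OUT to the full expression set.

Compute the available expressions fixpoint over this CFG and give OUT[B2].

Fixpoint table:
  B0:   IN={}   OUT={f+f}
  B1:   IN={f+f}   OUT={f+f}
  B2:   IN={f+f}   OUT={a+d}
  B3:   IN={a+d}   OUT={}
  B4:   IN={}   OUT={}
  B5:   IN={}   OUT={}

Merge at B2: IN[B2] = OUT[B0] ∩ OUT[B1] = {f+f}
Applying B2's transfer function to that IN value gives OUT[B2] (row B2 above).

Answer: {a+d}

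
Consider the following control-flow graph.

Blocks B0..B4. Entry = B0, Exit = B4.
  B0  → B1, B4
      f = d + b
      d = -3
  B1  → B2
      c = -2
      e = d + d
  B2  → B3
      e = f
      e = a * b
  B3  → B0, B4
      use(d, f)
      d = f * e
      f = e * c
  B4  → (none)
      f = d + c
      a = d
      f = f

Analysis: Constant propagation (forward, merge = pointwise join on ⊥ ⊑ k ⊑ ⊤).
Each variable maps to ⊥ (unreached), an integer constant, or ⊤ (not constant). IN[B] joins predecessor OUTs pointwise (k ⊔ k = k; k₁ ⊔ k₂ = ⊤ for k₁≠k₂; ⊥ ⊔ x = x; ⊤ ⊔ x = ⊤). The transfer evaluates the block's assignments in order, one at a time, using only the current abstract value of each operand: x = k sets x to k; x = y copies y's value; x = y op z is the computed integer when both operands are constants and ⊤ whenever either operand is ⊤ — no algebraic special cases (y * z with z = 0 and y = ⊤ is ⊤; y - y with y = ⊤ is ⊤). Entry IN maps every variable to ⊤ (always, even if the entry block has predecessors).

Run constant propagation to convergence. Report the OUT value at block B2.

Answer: {a: ⊤, b: ⊤, c: -2, d: -3, e: ⊤, f: ⊤}

Working:
Per-block solution:
  B0:   IN=(all ⊤)   OUT={d:-3; rest ⊤}
  B1:   IN={d:-3; rest ⊤}   OUT={c:-2, d:-3, e:-6; rest ⊤}
  B2:   IN={c:-2, d:-3, e:-6; rest ⊤}   OUT={c:-2, d:-3; rest ⊤}
  B3:   IN={c:-2, d:-3; rest ⊤}   OUT={c:-2; rest ⊤}
  B4:   IN=(all ⊤)   OUT=(all ⊤)

Merge at B2: IN[B2] = OUT[B1] = {a: ⊤, b: ⊤, c: -2, d: -3, e: -6, f: ⊤}
Applying B2's transfer function to that IN value gives OUT[B2] (row B2 above).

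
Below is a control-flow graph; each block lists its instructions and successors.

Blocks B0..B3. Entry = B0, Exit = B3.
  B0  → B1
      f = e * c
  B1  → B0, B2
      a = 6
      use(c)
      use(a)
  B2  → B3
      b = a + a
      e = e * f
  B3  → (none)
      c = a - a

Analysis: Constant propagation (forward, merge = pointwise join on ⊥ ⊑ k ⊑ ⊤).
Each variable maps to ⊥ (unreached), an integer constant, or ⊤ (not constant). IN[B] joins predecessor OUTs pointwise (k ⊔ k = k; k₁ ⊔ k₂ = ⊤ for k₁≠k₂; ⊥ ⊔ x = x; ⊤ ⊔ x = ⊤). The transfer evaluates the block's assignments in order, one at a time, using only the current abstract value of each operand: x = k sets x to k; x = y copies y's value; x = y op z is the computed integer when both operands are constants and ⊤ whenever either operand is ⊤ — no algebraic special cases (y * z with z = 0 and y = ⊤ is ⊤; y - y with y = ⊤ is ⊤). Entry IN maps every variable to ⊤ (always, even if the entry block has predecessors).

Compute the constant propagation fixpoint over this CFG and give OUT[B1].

Answer: {a: 6, b: ⊤, c: ⊤, d: ⊤, e: ⊤, f: ⊤}

Derivation:
Converged values:
  B0: | IN=(all ⊤) | OUT=(all ⊤)
  B1: | IN=(all ⊤) | OUT={a:6; rest ⊤}
  B2: | IN={a:6; rest ⊤} | OUT={a:6, b:12; rest ⊤}
  B3: | IN={a:6, b:12; rest ⊤} | OUT={a:6, b:12, c:0; rest ⊤}

Merge at B1: IN[B1] = OUT[B0] = {a: ⊤, b: ⊤, c: ⊤, d: ⊤, e: ⊤, f: ⊤}
Applying B1's transfer function to that IN value gives OUT[B1] (row B1 above).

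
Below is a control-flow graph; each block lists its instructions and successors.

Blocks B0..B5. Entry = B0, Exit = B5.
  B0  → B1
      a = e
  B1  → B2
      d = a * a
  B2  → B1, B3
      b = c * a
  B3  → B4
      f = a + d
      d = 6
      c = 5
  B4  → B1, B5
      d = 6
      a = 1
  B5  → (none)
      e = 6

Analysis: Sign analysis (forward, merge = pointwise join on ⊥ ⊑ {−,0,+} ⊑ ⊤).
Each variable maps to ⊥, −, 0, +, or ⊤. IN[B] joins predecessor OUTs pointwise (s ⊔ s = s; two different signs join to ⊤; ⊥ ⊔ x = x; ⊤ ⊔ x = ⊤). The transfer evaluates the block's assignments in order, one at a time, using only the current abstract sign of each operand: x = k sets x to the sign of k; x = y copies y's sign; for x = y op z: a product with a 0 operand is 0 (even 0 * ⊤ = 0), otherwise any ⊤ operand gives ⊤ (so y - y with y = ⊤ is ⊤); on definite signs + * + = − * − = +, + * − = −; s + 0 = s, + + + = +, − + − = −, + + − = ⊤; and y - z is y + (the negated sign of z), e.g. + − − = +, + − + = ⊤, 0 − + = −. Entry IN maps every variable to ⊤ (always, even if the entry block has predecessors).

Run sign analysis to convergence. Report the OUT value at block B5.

Fixpoint table:
  B0:   IN=(all ⊤)   OUT=(all ⊤)
  B1:   IN=(all ⊤)   OUT=(all ⊤)
  B2:   IN=(all ⊤)   OUT=(all ⊤)
  B3:   IN=(all ⊤)   OUT={c:+, d:+; rest ⊤}
  B4:   IN={c:+, d:+; rest ⊤}   OUT={a:+, c:+, d:+; rest ⊤}
  B5:   IN={a:+, c:+, d:+; rest ⊤}   OUT={a:+, c:+, d:+, e:+; rest ⊤}

Merge at B5: IN[B5] = OUT[B4] = {a: +, b: ⊤, c: +, d: +, e: ⊤, f: ⊤}
Applying B5's transfer function to that IN value gives OUT[B5] (row B5 above).

Answer: {a: +, b: ⊤, c: +, d: +, e: +, f: ⊤}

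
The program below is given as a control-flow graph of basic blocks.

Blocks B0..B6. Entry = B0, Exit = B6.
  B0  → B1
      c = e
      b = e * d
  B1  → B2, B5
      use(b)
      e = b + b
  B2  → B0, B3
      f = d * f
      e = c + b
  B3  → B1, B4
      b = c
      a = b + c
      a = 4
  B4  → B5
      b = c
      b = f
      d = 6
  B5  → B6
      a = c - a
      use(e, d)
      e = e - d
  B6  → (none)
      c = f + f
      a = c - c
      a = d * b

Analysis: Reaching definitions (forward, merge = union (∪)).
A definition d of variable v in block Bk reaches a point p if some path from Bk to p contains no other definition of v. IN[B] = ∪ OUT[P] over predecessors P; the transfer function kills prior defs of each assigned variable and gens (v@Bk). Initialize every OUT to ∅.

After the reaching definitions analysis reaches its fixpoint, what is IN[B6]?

Per-block solution:
  B0:   IN={a@B3, b@B0, b@B3, c@B0, e@B2, f@B2}   OUT={a@B3, b@B0, c@B0, e@B2, f@B2}
  B1:   IN={a@B3, b@B0, b@B3, c@B0, e@B2, f@B2}   OUT={a@B3, b@B0, b@B3, c@B0, e@B1, f@B2}
  B2:   IN={a@B3, b@B0, b@B3, c@B0, e@B1, f@B2}   OUT={a@B3, b@B0, b@B3, c@B0, e@B2, f@B2}
  B3:   IN={a@B3, b@B0, b@B3, c@B0, e@B2, f@B2}   OUT={a@B3, b@B3, c@B0, e@B2, f@B2}
  B4:   IN={a@B3, b@B3, c@B0, e@B2, f@B2}   OUT={a@B3, b@B4, c@B0, d@B4, e@B2, f@B2}
  B5:   IN={a@B3, b@B0, b@B3, b@B4, c@B0, d@B4, e@B1, e@B2, f@B2}   OUT={a@B5, b@B0, b@B3, b@B4, c@B0, d@B4, e@B5, f@B2}
  B6:   IN={a@B5, b@B0, b@B3, b@B4, c@B0, d@B4, e@B5, f@B2}   OUT={a@B6, b@B0, b@B3, b@B4, c@B6, d@B4, e@B5, f@B2}

Merge at B6: IN[B6] = OUT[B5] = {a@B5, b@B0, b@B3, b@B4, c@B0, d@B4, e@B5, f@B2}

Answer: {a@B5, b@B0, b@B3, b@B4, c@B0, d@B4, e@B5, f@B2}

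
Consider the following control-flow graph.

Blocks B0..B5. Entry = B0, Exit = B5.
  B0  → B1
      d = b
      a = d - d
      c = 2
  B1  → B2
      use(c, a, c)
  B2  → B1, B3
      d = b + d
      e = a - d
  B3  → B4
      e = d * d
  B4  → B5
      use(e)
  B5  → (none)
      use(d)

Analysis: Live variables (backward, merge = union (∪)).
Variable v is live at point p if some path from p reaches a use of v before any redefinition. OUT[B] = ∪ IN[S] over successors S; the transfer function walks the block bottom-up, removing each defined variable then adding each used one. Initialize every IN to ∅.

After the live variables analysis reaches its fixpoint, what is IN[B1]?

Per-block solution:
  B0:  IN={b}  OUT={a, b, c, d}
  B1:  IN={a, b, c, d}  OUT={a, b, c, d}
  B2:  IN={a, b, c, d}  OUT={a, b, c, d}
  B3:  IN={d}  OUT={d, e}
  B4:  IN={d, e}  OUT={d}
  B5:  IN={d}  OUT={}

Merge at B1: OUT[B1] = IN[B2] = {a, b, c, d}
Applying B1's transfer function to that OUT value gives IN[B1] (row B1 above).

Answer: {a, b, c, d}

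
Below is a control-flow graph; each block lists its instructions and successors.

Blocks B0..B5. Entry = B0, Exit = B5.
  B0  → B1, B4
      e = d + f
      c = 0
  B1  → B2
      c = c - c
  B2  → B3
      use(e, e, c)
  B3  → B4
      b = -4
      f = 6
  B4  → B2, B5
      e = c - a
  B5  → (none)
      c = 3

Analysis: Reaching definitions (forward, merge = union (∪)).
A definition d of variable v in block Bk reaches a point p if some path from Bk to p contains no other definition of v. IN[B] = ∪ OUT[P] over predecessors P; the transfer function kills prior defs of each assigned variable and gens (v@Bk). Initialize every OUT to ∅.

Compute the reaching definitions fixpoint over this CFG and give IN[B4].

Answer: {b@B3, c@B0, c@B1, e@B0, e@B4, f@B3}

Trace:
Per-block solution:
  B0:   IN={}   OUT={c@B0, e@B0}
  B1:   IN={c@B0, e@B0}   OUT={c@B1, e@B0}
  B2:   IN={b@B3, c@B0, c@B1, e@B0, e@B4, f@B3}   OUT={b@B3, c@B0, c@B1, e@B0, e@B4, f@B3}
  B3:   IN={b@B3, c@B0, c@B1, e@B0, e@B4, f@B3}   OUT={b@B3, c@B0, c@B1, e@B0, e@B4, f@B3}
  B4:   IN={b@B3, c@B0, c@B1, e@B0, e@B4, f@B3}   OUT={b@B3, c@B0, c@B1, e@B4, f@B3}
  B5:   IN={b@B3, c@B0, c@B1, e@B4, f@B3}   OUT={b@B3, c@B5, e@B4, f@B3}

Merge at B4: IN[B4] = OUT[B0] ⊔ OUT[B3] = {b@B3, c@B0, c@B1, e@B0, e@B4, f@B3}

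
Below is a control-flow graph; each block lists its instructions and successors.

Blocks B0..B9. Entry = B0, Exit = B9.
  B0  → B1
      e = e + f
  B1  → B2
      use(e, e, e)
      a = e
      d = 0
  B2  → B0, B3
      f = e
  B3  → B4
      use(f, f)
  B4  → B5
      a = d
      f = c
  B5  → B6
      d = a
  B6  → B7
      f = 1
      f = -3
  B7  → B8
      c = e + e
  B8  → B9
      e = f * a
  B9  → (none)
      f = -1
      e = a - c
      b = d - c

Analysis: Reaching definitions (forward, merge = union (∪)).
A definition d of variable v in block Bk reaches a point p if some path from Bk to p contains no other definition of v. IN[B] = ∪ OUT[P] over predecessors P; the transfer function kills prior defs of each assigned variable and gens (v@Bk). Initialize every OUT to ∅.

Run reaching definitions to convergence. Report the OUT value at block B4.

Answer: {a@B4, d@B1, e@B0, f@B4}

Working:
Per-block solution:
  B0: | IN={a@B1, d@B1, e@B0, f@B2} | OUT={a@B1, d@B1, e@B0, f@B2}
  B1: | IN={a@B1, d@B1, e@B0, f@B2} | OUT={a@B1, d@B1, e@B0, f@B2}
  B2: | IN={a@B1, d@B1, e@B0, f@B2} | OUT={a@B1, d@B1, e@B0, f@B2}
  B3: | IN={a@B1, d@B1, e@B0, f@B2} | OUT={a@B1, d@B1, e@B0, f@B2}
  B4: | IN={a@B1, d@B1, e@B0, f@B2} | OUT={a@B4, d@B1, e@B0, f@B4}
  B5: | IN={a@B4, d@B1, e@B0, f@B4} | OUT={a@B4, d@B5, e@B0, f@B4}
  B6: | IN={a@B4, d@B5, e@B0, f@B4} | OUT={a@B4, d@B5, e@B0, f@B6}
  B7: | IN={a@B4, d@B5, e@B0, f@B6} | OUT={a@B4, c@B7, d@B5, e@B0, f@B6}
  B8: | IN={a@B4, c@B7, d@B5, e@B0, f@B6} | OUT={a@B4, c@B7, d@B5, e@B8, f@B6}
  B9: | IN={a@B4, c@B7, d@B5, e@B8, f@B6} | OUT={a@B4, b@B9, c@B7, d@B5, e@B9, f@B9}

Merge at B4: IN[B4] = OUT[B3] = {a@B1, d@B1, e@B0, f@B2}
Applying B4's transfer function to that IN value gives OUT[B4] (row B4 above).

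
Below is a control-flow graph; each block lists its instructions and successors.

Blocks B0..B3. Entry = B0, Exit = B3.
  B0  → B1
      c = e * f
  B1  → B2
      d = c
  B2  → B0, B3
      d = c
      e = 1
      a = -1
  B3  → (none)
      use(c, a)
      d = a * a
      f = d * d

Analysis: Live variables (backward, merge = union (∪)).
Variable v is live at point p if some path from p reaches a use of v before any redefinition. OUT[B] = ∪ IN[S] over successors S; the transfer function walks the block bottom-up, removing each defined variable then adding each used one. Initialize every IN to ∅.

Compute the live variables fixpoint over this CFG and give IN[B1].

Answer: {c, f}

Working:
Fixpoint table:
  B0:  IN={e, f}  OUT={c, f}
  B1:  IN={c, f}  OUT={c, f}
  B2:  IN={c, f}  OUT={a, c, e, f}
  B3:  IN={a, c}  OUT={}

Merge at B1: OUT[B1] = IN[B2] = {c, f}
Applying B1's transfer function to that OUT value gives IN[B1] (row B1 above).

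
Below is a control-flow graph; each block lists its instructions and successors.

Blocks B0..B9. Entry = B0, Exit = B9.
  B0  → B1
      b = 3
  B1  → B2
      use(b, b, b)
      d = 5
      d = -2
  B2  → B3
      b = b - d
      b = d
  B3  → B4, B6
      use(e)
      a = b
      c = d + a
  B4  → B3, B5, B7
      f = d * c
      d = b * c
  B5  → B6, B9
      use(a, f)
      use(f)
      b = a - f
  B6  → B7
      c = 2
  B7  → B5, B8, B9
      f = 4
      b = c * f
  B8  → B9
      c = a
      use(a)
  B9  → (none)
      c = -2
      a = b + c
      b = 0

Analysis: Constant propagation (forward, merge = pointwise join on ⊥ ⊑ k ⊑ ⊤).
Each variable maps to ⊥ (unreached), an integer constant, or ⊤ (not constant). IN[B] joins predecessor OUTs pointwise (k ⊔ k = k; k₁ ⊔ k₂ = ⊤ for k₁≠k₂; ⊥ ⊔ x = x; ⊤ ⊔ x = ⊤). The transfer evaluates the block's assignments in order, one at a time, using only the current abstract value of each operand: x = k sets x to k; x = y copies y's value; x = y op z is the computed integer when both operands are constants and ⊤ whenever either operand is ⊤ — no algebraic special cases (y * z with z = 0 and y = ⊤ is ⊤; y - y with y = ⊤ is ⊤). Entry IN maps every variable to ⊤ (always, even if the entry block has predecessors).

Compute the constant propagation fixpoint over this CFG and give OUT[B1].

Answer: {a: ⊤, b: 3, c: ⊤, d: -2, e: ⊤, f: ⊤}

Derivation:
Per-block solution:
  B0: | IN=(all ⊤) | OUT={b:3; rest ⊤}
  B1: | IN={b:3; rest ⊤} | OUT={b:3, d:-2; rest ⊤}
  B2: | IN={b:3, d:-2; rest ⊤} | OUT={b:-2, d:-2; rest ⊤}
  B3: | IN={b:-2; rest ⊤} | OUT={a:-2, b:-2; rest ⊤}
  B4: | IN={a:-2, b:-2; rest ⊤} | OUT={a:-2, b:-2; rest ⊤}
  B5: | IN={a:-2; rest ⊤} | OUT={a:-2; rest ⊤}
  B6: | IN={a:-2; rest ⊤} | OUT={a:-2, c:2; rest ⊤}
  B7: | IN={a:-2; rest ⊤} | OUT={a:-2, f:4; rest ⊤}
  B8: | IN={a:-2, f:4; rest ⊤} | OUT={a:-2, c:-2, f:4; rest ⊤}
  B9: | IN={a:-2; rest ⊤} | OUT={b:0, c:-2; rest ⊤}

Merge at B1: IN[B1] = OUT[B0] = {a: ⊤, b: 3, c: ⊤, d: ⊤, e: ⊤, f: ⊤}
Applying B1's transfer function to that IN value gives OUT[B1] (row B1 above).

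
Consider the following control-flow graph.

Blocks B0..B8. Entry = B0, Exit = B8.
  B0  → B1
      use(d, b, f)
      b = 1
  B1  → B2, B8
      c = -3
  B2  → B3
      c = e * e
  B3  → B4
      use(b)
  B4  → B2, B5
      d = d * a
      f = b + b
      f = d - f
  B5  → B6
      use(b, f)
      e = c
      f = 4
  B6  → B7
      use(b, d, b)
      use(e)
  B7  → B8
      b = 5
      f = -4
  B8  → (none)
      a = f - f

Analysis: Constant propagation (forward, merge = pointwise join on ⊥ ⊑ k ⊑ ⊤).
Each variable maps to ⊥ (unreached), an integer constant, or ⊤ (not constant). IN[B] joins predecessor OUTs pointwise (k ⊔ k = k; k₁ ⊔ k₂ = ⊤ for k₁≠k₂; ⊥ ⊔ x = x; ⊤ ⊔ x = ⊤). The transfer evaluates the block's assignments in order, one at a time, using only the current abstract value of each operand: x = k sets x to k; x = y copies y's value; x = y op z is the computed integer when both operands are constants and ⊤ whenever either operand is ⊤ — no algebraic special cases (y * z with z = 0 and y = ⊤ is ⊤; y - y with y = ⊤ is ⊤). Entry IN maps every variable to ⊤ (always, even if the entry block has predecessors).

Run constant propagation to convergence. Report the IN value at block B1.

Answer: {a: ⊤, b: 1, c: ⊤, d: ⊤, e: ⊤, f: ⊤}

Trace:
Converged values:
  B0: | IN=(all ⊤) | OUT={b:1; rest ⊤}
  B1: | IN={b:1; rest ⊤} | OUT={b:1, c:-3; rest ⊤}
  B2: | IN={b:1; rest ⊤} | OUT={b:1; rest ⊤}
  B3: | IN={b:1; rest ⊤} | OUT={b:1; rest ⊤}
  B4: | IN={b:1; rest ⊤} | OUT={b:1; rest ⊤}
  B5: | IN={b:1; rest ⊤} | OUT={b:1, f:4; rest ⊤}
  B6: | IN={b:1, f:4; rest ⊤} | OUT={b:1, f:4; rest ⊤}
  B7: | IN={b:1, f:4; rest ⊤} | OUT={b:5, f:-4; rest ⊤}
  B8: | IN=(all ⊤) | OUT=(all ⊤)

Merge at B1: IN[B1] = OUT[B0] = {a: ⊤, b: 1, c: ⊤, d: ⊤, e: ⊤, f: ⊤}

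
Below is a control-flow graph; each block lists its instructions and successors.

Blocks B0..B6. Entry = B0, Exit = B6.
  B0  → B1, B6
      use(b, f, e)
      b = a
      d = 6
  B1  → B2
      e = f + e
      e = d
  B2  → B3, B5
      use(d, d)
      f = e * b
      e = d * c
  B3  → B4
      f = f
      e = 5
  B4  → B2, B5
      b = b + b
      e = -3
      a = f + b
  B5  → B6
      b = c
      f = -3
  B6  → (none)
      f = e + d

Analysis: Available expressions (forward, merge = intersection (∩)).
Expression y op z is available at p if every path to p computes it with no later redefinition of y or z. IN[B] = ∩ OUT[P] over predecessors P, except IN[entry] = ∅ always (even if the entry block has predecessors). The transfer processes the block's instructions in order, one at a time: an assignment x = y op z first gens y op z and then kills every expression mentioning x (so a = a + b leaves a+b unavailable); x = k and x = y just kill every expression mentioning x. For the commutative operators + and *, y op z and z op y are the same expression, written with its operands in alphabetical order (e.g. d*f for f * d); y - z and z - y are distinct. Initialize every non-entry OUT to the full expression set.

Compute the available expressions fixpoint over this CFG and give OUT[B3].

Fixpoint table:
  B0:   IN={}   OUT={}
  B1:   IN={}   OUT={}
  B2:   IN={}   OUT={c*d}
  B3:   IN={c*d}   OUT={c*d}
  B4:   IN={c*d}   OUT={b+f, c*d}
  B5:   IN={c*d}   OUT={c*d}
  B6:   IN={}   OUT={d+e}

Merge at B3: IN[B3] = OUT[B2] = {c*d}
Applying B3's transfer function to that IN value gives OUT[B3] (row B3 above).

Answer: {c*d}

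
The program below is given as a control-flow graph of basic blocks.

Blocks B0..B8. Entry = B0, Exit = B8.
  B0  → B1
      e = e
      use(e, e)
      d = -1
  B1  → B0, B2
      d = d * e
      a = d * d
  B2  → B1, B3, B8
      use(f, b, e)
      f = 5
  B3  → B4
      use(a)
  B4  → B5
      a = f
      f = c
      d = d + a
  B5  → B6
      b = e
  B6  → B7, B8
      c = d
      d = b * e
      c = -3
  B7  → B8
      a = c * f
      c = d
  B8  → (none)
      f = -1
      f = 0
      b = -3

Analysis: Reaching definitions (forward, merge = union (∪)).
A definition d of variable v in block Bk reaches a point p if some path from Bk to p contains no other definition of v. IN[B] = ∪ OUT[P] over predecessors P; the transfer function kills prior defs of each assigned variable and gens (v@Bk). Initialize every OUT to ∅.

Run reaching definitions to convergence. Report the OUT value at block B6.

Answer: {a@B4, b@B5, c@B6, d@B6, e@B0, f@B4}

Derivation:
Per-block solution:
  B0:  IN={a@B1, d@B1, e@B0, f@B2}  OUT={a@B1, d@B0, e@B0, f@B2}
  B1:  IN={a@B1, d@B0, d@B1, e@B0, f@B2}  OUT={a@B1, d@B1, e@B0, f@B2}
  B2:  IN={a@B1, d@B1, e@B0, f@B2}  OUT={a@B1, d@B1, e@B0, f@B2}
  B3:  IN={a@B1, d@B1, e@B0, f@B2}  OUT={a@B1, d@B1, e@B0, f@B2}
  B4:  IN={a@B1, d@B1, e@B0, f@B2}  OUT={a@B4, d@B4, e@B0, f@B4}
  B5:  IN={a@B4, d@B4, e@B0, f@B4}  OUT={a@B4, b@B5, d@B4, e@B0, f@B4}
  B6:  IN={a@B4, b@B5, d@B4, e@B0, f@B4}  OUT={a@B4, b@B5, c@B6, d@B6, e@B0, f@B4}
  B7:  IN={a@B4, b@B5, c@B6, d@B6, e@B0, f@B4}  OUT={a@B7, b@B5, c@B7, d@B6, e@B0, f@B4}
  B8:  IN={a@B1, a@B4, a@B7, b@B5, c@B6, c@B7, d@B1, d@B6, e@B0, f@B2, f@B4}  OUT={a@B1, a@B4, a@B7, b@B8, c@B6, c@B7, d@B1, d@B6, e@B0, f@B8}

Merge at B6: IN[B6] = OUT[B5] = {a@B4, b@B5, d@B4, e@B0, f@B4}
Applying B6's transfer function to that IN value gives OUT[B6] (row B6 above).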